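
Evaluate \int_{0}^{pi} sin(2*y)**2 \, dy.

pi/2

Use the identity sin^2(2*y) = (1 - cos(4*y))/2.
An antiderivative is F(y) = y/2 - sin(4*y)/8.
Then F(pi) - F(0) = (pi/2) - (0) = pi/2.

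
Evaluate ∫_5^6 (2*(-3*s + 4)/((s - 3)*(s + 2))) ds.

-10*log(2) - 2*log(3) + 4*log(7)

Factor the denominator: s**2 - s - 6 = (s + 2)(s - 3).
Partial fractions: 2*(-3*s + 4)/((s - 3)*(s + 2)) = -4/(s + 2) - 2/(s - 3).
An antiderivative is F(s) = -2*log(s - 3) - 4*log(s + 2).
Then F(6) - F(5) = (-12*log(2) - 2*log(3)) - (-4*log(7) - 2*log(2)) = -10*log(2) - 2*log(3) + 4*log(7).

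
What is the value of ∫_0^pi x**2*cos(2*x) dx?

pi/2

Integrate by parts twice (u = x^2, dv = cos(2*x) dx).
An antiderivative is F(x) = x**2*sin(2*x)/2 + x*cos(2*x)/2 - sin(2*x)/4.
Then F(pi) - F(0) = (pi/2) - (0) = pi/2.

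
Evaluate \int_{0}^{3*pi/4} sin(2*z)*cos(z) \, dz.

sqrt(2)/6 + 2/3

Use the identity sin(2*z)cos(z) = [sin(3*z) + sin(z)]/2.
An antiderivative is F(z) = -cos(z)/2 - cos(3*z)/6.
Then F(3*pi/4) - F(0) = (sqrt(2)/6) - (-2/3) = sqrt(2)/6 + 2/3.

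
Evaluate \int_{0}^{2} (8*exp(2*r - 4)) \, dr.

4 - 4*exp(-4)

Let u = 2*r - 4, so du = 2 dr. When r = 0, u = -4; when r = 2, u = 0.
The integral becomes 4·∫ exp(u) du from -4 to 0, with antiderivative 4*exp(u).
Back in r: F(r) = 4*exp(2*r - 4).
Then F(2) - F(0) = (4) - (4*exp(-4)) = 4 - 4*exp(-4).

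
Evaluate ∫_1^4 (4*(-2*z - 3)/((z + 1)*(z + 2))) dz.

Factor the denominator: z**2 + 3*z + 2 = (z + 2)(z + 1).
Partial fractions: 4*(-2*z - 3)/((z + 1)*(z + 2)) = -4/(z + 2) - 4/(z + 1).
An antiderivative is F(z) = -4*log(z + 1) - 4*log(z + 2).
Then F(4) - F(1) = (-4*log(5) - 4*log(3) - 4*log(2)) - (-4*log(3) - 4*log(2)) = -4*log(5).

-4*log(5)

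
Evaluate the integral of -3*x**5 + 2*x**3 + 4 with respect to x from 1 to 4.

-1908

By the power rule, an antiderivative is F(x) = -x**6/2 + x**4/2 + 4*x.
Then F(4) - F(1) = (-1904) - (4) = -1908.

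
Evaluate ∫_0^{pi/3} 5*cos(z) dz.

An antiderivative is F(z) = 5*sin(z).
Then F(pi/3) - F(0) = (5*sqrt(3)/2) - (0) = 5*sqrt(3)/2.

5*sqrt(3)/2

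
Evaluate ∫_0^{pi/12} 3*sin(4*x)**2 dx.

-3*sqrt(3)/32 + pi/8

Use the identity sin^2(4*x) = (1 - cos(8*x))/2.
An antiderivative is F(x) = 3*x/2 - 3*sin(8*x)/16.
Then F(pi/12) - F(0) = (-3*sqrt(3)/32 + pi/8) - (0) = -3*sqrt(3)/32 + pi/8.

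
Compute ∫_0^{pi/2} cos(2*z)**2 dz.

pi/4

Use the identity cos^2(2*z) = (1 + cos(4*z))/2.
An antiderivative is F(z) = z/2 + sin(4*z)/8.
Then F(pi/2) - F(0) = (pi/4) - (0) = pi/4.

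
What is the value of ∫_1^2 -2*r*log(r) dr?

Integrate by parts once (u = ln r, dv = -2*r dr).
An antiderivative is F(r) = -r**2*(2*log(r) - 1)/2.
Then F(2) - F(1) = (2 - log(16)) - (1/2) = 3/2 - log(16).

3/2 - log(16)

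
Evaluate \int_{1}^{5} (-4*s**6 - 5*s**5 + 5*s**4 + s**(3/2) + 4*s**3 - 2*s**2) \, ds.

-5669722/105 + 10*sqrt(5)

By the power rule, an antiderivative is F(s) = -4*s**7/7 - 5*s**6/6 + 2*s**(5/2)/5 + s**5 + s**4 - 2*s**3/3.
Then F(5) - F(1) = (-2267875/42 + 10*sqrt(5)) - (23/70) = -5669722/105 + 10*sqrt(5).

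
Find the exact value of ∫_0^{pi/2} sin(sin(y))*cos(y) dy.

1 - cos(1)

Let u = sin(y), so du = cos(y) dy. When y = 0, u = 0; when y = pi/2, u = 1.
The integral becomes ∫ sin(u) du from 0 to 1, with antiderivative -cos(u).
Back in y: F(y) = -cos(sin(y)).
Then F(pi/2) - F(0) = (-cos(1)) - (-1) = 1 - cos(1).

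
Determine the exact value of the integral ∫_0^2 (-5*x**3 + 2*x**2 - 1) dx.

By the power rule, an antiderivative is F(x) = -5*x**4/4 + 2*x**3/3 - x.
Then F(2) - F(0) = (-50/3) - (0) = -50/3.

-50/3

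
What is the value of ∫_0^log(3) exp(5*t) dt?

Let u = exp(t), so du = exp(t) dt. When t = 0, u = 1; when t = log(3), u = 3.
The integral becomes ∫ u**4 du from 1 to 3, with antiderivative u**5/5.
Back in t: F(t) = exp(5*t)/5.
Then F(log(3)) - F(0) = (243/5) - (1/5) = 242/5.

242/5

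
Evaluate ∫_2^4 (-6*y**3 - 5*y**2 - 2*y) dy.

By the power rule, an antiderivative is F(y) = -3*y**4/2 - 5*y**3/3 - y**2.
Then F(4) - F(2) = (-1520/3) - (-124/3) = -1396/3.

-1396/3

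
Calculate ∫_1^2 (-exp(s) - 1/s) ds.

An antiderivative is F(s) = -exp(s) - log(s).
Then F(2) - F(1) = (-exp(2) - log(2)) - (-exp(1)) = -exp(2) - log(2) + exp(1).

-exp(2) - log(2) + exp(1)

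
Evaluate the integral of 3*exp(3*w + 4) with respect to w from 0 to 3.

-exp(4) + exp(13)

Let u = 3*w + 4, so du = 3 dw. When w = 0, u = 4; when w = 3, u = 13.
The integral becomes ∫ exp(u) du from 4 to 13, with antiderivative exp(u).
Back in w: F(w) = exp(3*w + 4).
Then F(3) - F(0) = (exp(13)) - (exp(4)) = -exp(4) + exp(13).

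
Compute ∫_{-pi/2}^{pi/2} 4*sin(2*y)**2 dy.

2*pi

Use the identity sin^2(2*y) = (1 - cos(4*y))/2.
An antiderivative is F(y) = 2*y - sin(4*y)/2.
Then F(pi/2) - F(-pi/2) = (pi) - (-pi) = 2*pi.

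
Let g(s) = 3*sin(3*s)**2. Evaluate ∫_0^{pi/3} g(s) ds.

Use the identity sin^2(3*s) = (1 - cos(6*s))/2.
An antiderivative is F(s) = 3*s/2 - sin(6*s)/4.
Then F(pi/3) - F(0) = (pi/2) - (0) = pi/2.

pi/2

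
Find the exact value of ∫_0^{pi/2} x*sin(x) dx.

Integrate by parts once (u = x, dv = sin(x) dx).
An antiderivative is F(x) = -x*cos(x) + sin(x).
Then F(pi/2) - F(0) = (1) - (0) = 1.

1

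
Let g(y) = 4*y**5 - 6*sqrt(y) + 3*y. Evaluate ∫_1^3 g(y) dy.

1504/3 - 12*sqrt(3)

By the power rule, an antiderivative is F(y) = 2*y**6/3 - 4*y**(3/2) + 3*y**2/2.
Then F(3) - F(1) = (999/2 - 12*sqrt(3)) - (-11/6) = 1504/3 - 12*sqrt(3).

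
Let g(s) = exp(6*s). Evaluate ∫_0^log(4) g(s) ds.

Let u = exp(s), so du = exp(s) ds. When s = 0, u = 1; when s = log(4), u = 4.
The integral becomes ∫ u**5 du from 1 to 4, with antiderivative u**6/6.
Back in s: F(s) = exp(6*s)/6.
Then F(log(4)) - F(0) = (2048/3) - (1/6) = 1365/2.

1365/2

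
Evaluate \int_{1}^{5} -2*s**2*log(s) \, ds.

248/9 - 250*log(5)/3

Integrate by parts once (u = ln s, dv = -2*s**2 ds).
An antiderivative is F(s) = -2*s**3*(3*log(s) - 1)/9.
Then F(5) - F(1) = (250/9 - 250*log(5)/3) - (2/9) = 248/9 - 250*log(5)/3.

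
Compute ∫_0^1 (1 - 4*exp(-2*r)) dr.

-1 + 2*exp(-2)

An antiderivative is F(r) = r + 2*exp(-2*r).
Then F(1) - F(0) = (2*exp(-2) + 1) - (2) = -1 + 2*exp(-2).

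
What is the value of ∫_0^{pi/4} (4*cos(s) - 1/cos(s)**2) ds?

An antiderivative is F(s) = 4*sin(s) - tan(s).
Then F(pi/4) - F(0) = (-1 + 2*sqrt(2)) - (0) = -1 + 2*sqrt(2).

-1 + 2*sqrt(2)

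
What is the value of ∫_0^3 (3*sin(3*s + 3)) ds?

Let u = 3*s + 3, so du = 3 ds. When s = 0, u = 3; when s = 3, u = 12.
The integral becomes ∫ sin(u) du from 3 to 12, with antiderivative -cos(u).
Back in s: F(s) = -cos(3*s + 3).
Then F(3) - F(0) = (-cos(12)) - (-cos(3)) = cos(3) - cos(12).

cos(3) - cos(12)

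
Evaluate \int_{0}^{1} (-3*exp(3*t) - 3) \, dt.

An antiderivative is F(t) = -exp(3*t) - 3*t.
Then F(1) - F(0) = (-exp(3) - 3) - (-1) = -exp(3) - 2.

-exp(3) - 2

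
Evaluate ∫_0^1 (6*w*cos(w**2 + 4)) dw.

Let u = w**2 + 4, so du = 2*w dw. When w = 0, u = 4; when w = 1, u = 5.
The integral becomes 3·∫ cos(u) du from 4 to 5, with antiderivative 3*sin(u).
Back in w: F(w) = 3*sin(w**2 + 4).
Then F(1) - F(0) = (3*sin(5)) - (3*sin(4)) = 3*sin(5) - 3*sin(4).

3*sin(5) - 3*sin(4)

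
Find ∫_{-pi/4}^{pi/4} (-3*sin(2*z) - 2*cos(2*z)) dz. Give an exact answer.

An antiderivative is F(z) = -sin(2*z) + 3*cos(2*z)/2.
Then F(pi/4) - F(-pi/4) = (-1) - (1) = -2.

-2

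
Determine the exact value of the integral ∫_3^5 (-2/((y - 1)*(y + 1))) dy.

Factor the denominator: y**2 - 1 = (y + 1)(y - 1).
Partial fractions: -2/((y - 1)*(y + 1)) = 1/(y + 1) - 1/(y - 1).
An antiderivative is F(y) = -log(y - 1) + log(y + 1).
Then F(5) - F(3) = (log(3/2)) - (log(2)) = log(3/4).

log(3/4)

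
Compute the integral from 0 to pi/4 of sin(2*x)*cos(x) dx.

Use the identity sin(2*x)cos(x) = [sin(3*x) + sin(x)]/2.
An antiderivative is F(x) = -cos(x)/2 - cos(3*x)/6.
Then F(pi/4) - F(0) = (-sqrt(2)/6) - (-2/3) = 2/3 - sqrt(2)/6.

2/3 - sqrt(2)/6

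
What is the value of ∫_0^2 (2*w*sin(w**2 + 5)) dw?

Let u = w**2 + 5, so du = 2*w dw. When w = 0, u = 5; when w = 2, u = 9.
The integral becomes ∫ sin(u) du from 5 to 9, with antiderivative -cos(u).
Back in w: F(w) = -cos(w**2 + 5).
Then F(2) - F(0) = (-cos(9)) - (-cos(5)) = cos(5) - cos(9).

cos(5) - cos(9)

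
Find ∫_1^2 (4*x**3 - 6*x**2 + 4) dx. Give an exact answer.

By the power rule, an antiderivative is F(x) = x**4 - 2*x**3 + 4*x.
Then F(2) - F(1) = (8) - (3) = 5.

5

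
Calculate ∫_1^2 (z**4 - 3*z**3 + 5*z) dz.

49/20

By the power rule, an antiderivative is F(z) = z**5/5 - 3*z**4/4 + 5*z**2/2.
Then F(2) - F(1) = (22/5) - (39/20) = 49/20.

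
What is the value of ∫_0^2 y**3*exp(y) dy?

Integrate by parts 3 times (u = y^3, dv = exp(y) dy).
An antiderivative is F(y) = (y**3 - 3*y**2 + 6*y - 6)*exp(y).
Then F(2) - F(0) = (2*exp(2)) - (-6) = 6 + 2*exp(2).

6 + 2*exp(2)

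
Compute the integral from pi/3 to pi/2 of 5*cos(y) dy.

5 - 5*sqrt(3)/2

An antiderivative is F(y) = 5*sin(y).
Then F(pi/2) - F(pi/3) = (5) - (5*sqrt(3)/2) = 5 - 5*sqrt(3)/2.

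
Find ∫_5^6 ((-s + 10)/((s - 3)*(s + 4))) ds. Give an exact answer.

-2*log(5) - 3*log(2) + 5*log(3)

Factor the denominator: s**2 + s - 12 = (s + 4)(s - 3).
Partial fractions: (-s + 10)/((s - 3)*(s + 4)) = -2/(s + 4) + 1/(s - 3).
An antiderivative is F(s) = log(s - 3) - 2*log(s + 4).
Then F(6) - F(5) = (log(3/100)) - (log(2/81)) = -2*log(5) - 3*log(2) + 5*log(3).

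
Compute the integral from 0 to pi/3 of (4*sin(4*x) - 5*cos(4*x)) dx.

An antiderivative is F(x) = -5*sin(4*x)/4 - cos(4*x).
Then F(pi/3) - F(0) = (1/2 + 5*sqrt(3)/8) - (-1) = 5*sqrt(3)/8 + 3/2.

5*sqrt(3)/8 + 3/2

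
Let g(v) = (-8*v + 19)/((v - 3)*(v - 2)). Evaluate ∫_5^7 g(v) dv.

-3*log(5) - 5*log(2) + 3*log(3)

Factor the denominator: v**2 - 5*v + 6 = (v - 2)(v - 3).
Partial fractions: (-8*v + 19)/((v - 3)*(v - 2)) = -3/(v - 2) - 5/(v - 3).
An antiderivative is F(v) = -5*log(v - 3) - 3*log(v - 2).
Then F(7) - F(5) = (-10*log(2) - 3*log(5)) - (-5*log(2) - 3*log(3)) = -3*log(5) - 5*log(2) + 3*log(3).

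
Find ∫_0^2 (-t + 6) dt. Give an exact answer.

10

By the power rule, an antiderivative is F(t) = -t**2/2 + 6*t.
Then F(2) - F(0) = (10) - (0) = 10.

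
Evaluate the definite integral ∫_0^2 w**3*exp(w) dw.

Integrate by parts 3 times (u = w^3, dv = exp(w) dw).
An antiderivative is F(w) = (w**3 - 3*w**2 + 6*w - 6)*exp(w).
Then F(2) - F(0) = (2*exp(2)) - (-6) = 6 + 2*exp(2).

6 + 2*exp(2)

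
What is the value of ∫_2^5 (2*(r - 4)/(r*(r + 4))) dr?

log(81/100)

Factor the denominator: r**2 + 4*r = (r + 4)r.
Partial fractions: 2*(r - 4)/(r*(r + 4)) = 4/(r + 4) - 2/r.
An antiderivative is F(r) = -2*log(r) + 4*log(r + 4).
Then F(5) - F(2) = (-2*log(5) + 8*log(3)) - (2*log(2) + 4*log(3)) = log(81/100).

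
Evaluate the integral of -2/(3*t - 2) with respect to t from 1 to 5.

-2*log(13)/3

An antiderivative is F(t) = -2*log(3*t - 2)/3.
Then F(5) - F(1) = (-2*log(13)/3) - (0) = -2*log(13)/3.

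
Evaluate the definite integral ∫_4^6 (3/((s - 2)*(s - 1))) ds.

-3*log(5) + 3*log(2) + 3*log(3)

Factor the denominator: s**2 - 3*s + 2 = (s - 1)(s - 2).
Partial fractions: 3/((s - 2)*(s - 1)) = -3/(s - 1) + 3/(s - 2).
An antiderivative is F(s) = 3*log(s - 2) - 3*log(s - 1).
Then F(6) - F(4) = (-3*log(5) + 6*log(2)) - (log(8/27)) = -3*log(5) + 3*log(2) + 3*log(3).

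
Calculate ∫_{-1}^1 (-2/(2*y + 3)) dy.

-log(5)

An antiderivative is F(y) = -log(2*y + 3).
Then F(1) - F(-1) = (-log(5)) - (0) = -log(5).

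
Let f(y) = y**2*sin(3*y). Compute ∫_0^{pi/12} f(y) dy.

Integrate by parts twice (u = y^2, dv = sin(3*y) dy).
An antiderivative is F(y) = -y**2*cos(3*y)/3 + 2*y*sin(3*y)/9 + 2*cos(3*y)/27.
Then F(pi/12) - F(0) = (sqrt(2)*(-pi**2 + 8*pi + 32)/864) - (2/27) = -2/27 - sqrt(2)*pi**2/864 + sqrt(2)*pi/108 + sqrt(2)/27.

-2/27 - sqrt(2)*pi**2/864 + sqrt(2)*pi/108 + sqrt(2)/27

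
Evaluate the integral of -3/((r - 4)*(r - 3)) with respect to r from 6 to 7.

Factor the denominator: r**2 - 7*r + 12 = (r - 3)(r - 4).
Partial fractions: -3/((r - 4)*(r - 3)) = 3/(r - 3) - 3/(r - 4).
An antiderivative is F(r) = -3*log(r - 4) + 3*log(r - 3).
Then F(7) - F(6) = (log(64/27)) - (log(27/8)) = -6*log(3) + 9*log(2).

-6*log(3) + 9*log(2)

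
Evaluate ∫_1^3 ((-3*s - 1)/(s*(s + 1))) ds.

Factor the denominator: s**2 + s = (s + 1)s.
Partial fractions: (-3*s - 1)/(s*(s + 1)) = -2/(s + 1) - 1/s.
An antiderivative is F(s) = -log(s) - 2*log(s + 1).
Then F(3) - F(1) = (-log(48)) - (-log(4)) = -log(12).

-log(12)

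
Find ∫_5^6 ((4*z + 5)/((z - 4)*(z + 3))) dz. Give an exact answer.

log(9)

Factor the denominator: z**2 - z - 12 = (z + 3)(z - 4).
Partial fractions: (4*z + 5)/((z - 4)*(z + 3)) = 1/(z + 3) + 3/(z - 4).
An antiderivative is F(z) = 3*log(z - 4) + log(z + 3).
Then F(6) - F(5) = (log(72)) - (log(8)) = log(9).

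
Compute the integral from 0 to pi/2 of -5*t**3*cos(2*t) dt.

-15/4 + 15*pi**2/16

Integrate by parts 3 times (u = t^3, dv = -5*cos(2*t) dt).
An antiderivative is F(t) = -5*t**3*sin(2*t)/2 - 15*t**2*cos(2*t)/4 + 15*t*sin(2*t)/4 + 15*cos(2*t)/8.
Then F(pi/2) - F(0) = (-15/8 + 15*pi**2/16) - (15/8) = -15/4 + 15*pi**2/16.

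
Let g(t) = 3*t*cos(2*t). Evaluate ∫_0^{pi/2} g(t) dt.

Integrate by parts once (u = t, dv = 3*cos(2*t) dt).
An antiderivative is F(t) = 3*t*sin(2*t)/2 + 3*cos(2*t)/4.
Then F(pi/2) - F(0) = (-3/4) - (3/4) = -3/2.

-3/2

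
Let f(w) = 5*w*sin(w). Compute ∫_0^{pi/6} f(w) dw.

Integrate by parts once (u = w, dv = 5*sin(w) dw).
An antiderivative is F(w) = -5*w*cos(w) + 5*sin(w).
Then F(pi/6) - F(0) = (-5*sqrt(3)*pi/12 + 5/2) - (0) = -5*sqrt(3)*pi/12 + 5/2.

-5*sqrt(3)*pi/12 + 5/2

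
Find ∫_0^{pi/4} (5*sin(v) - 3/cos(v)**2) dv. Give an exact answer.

An antiderivative is F(v) = -5*cos(v) - 3*tan(v).
Then F(pi/4) - F(0) = (-5*sqrt(2)/2 - 3) - (-5) = 2 - 5*sqrt(2)/2.

2 - 5*sqrt(2)/2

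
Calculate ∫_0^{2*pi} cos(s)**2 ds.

pi

Use the identity cos^2(s) = (1 + cos(2*s))/2.
An antiderivative is F(s) = s/2 + sin(2*s)/4.
Then F(2*pi) - F(0) = (pi) - (0) = pi.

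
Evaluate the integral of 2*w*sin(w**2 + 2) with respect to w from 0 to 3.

cos(2) - cos(11)

Let u = w**2 + 2, so du = 2*w dw. When w = 0, u = 2; when w = 3, u = 11.
The integral becomes ∫ sin(u) du from 2 to 11, with antiderivative -cos(u).
Back in w: F(w) = -cos(w**2 + 2).
Then F(3) - F(0) = (-cos(11)) - (-cos(2)) = cos(2) - cos(11).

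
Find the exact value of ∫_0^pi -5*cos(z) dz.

An antiderivative is F(z) = -5*sin(z).
Then F(pi) - F(0) = (0) - (0) = 0.

0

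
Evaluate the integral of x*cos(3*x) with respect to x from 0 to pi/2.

-pi/6 - 1/9

Integrate by parts once (u = x, dv = cos(3*x) dx).
An antiderivative is F(x) = x*sin(3*x)/3 + cos(3*x)/9.
Then F(pi/2) - F(0) = (-pi/6) - (1/9) = -pi/6 - 1/9.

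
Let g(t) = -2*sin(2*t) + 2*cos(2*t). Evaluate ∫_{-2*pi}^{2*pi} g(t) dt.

An antiderivative is F(t) = sin(2*t) + cos(2*t).
Then F(2*pi) - F(-2*pi) = (1) - (1) = 0.

0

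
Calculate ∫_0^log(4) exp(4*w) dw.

Let u = exp(w), so du = exp(w) dw. When w = 0, u = 1; when w = log(4), u = 4.
The integral becomes ∫ u**3 du from 1 to 4, with antiderivative u**4/4.
Back in w: F(w) = exp(4*w)/4.
Then F(log(4)) - F(0) = (64) - (1/4) = 255/4.

255/4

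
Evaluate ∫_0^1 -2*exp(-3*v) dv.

-2/3 + 2*exp(-3)/3

An antiderivative is F(v) = 2*exp(-3*v)/3.
Then F(1) - F(0) = (2*exp(-3)/3) - (2/3) = -2/3 + 2*exp(-3)/3.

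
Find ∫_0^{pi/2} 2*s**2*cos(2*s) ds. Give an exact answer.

-pi/2

Integrate by parts twice (u = s^2, dv = 2*cos(2*s) ds).
An antiderivative is F(s) = s**2*sin(2*s) + s*cos(2*s) - sin(2*s)/2.
Then F(pi/2) - F(0) = (-pi/2) - (0) = -pi/2.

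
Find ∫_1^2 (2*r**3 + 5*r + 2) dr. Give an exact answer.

17

By the power rule, an antiderivative is F(r) = r**4/2 + 5*r**2/2 + 2*r.
Then F(2) - F(1) = (22) - (5) = 17.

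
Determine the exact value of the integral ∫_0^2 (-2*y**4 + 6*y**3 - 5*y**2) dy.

-32/15

By the power rule, an antiderivative is F(y) = -2*y**5/5 + 3*y**4/2 - 5*y**3/3.
Then F(2) - F(0) = (-32/15) - (0) = -32/15.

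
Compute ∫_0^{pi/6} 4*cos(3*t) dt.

An antiderivative is F(t) = 4*sin(3*t)/3.
Then F(pi/6) - F(0) = (4/3) - (0) = 4/3.

4/3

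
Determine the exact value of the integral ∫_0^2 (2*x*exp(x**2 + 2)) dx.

Let u = x**2 + 2, so du = 2*x dx. When x = 0, u = 2; when x = 2, u = 6.
The integral becomes ∫ exp(u) du from 2 to 6, with antiderivative exp(u).
Back in x: F(x) = exp(x**2 + 2).
Then F(2) - F(0) = (exp(6)) - (exp(2)) = -exp(2) + exp(6).

-exp(2) + exp(6)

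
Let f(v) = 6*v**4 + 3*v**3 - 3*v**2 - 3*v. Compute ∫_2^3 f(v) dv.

By the power rule, an antiderivative is F(v) = 6*v**5/5 + 3*v**4/4 - v**3 - 3*v**2/2.
Then F(3) - F(2) = (6237/20) - (182/5) = 5509/20.

5509/20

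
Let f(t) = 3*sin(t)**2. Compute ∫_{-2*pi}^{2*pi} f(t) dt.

Use the identity sin^2(t) = (1 - cos(2*t))/2.
An antiderivative is F(t) = 3*t/2 - 3*sin(2*t)/4.
Then F(2*pi) - F(-2*pi) = (3*pi) - (-3*pi) = 6*pi.

6*pi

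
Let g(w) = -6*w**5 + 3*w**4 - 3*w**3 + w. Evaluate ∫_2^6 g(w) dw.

-214448/5

By the power rule, an antiderivative is F(w) = -w**6 + 3*w**5/5 - 3*w**4/4 + w**2/2.
Then F(6) - F(2) = (-214722/5) - (-274/5) = -214448/5.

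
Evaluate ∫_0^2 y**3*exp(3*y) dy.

2/27 + 46*exp(6)/27

Integrate by parts 3 times (u = y^3, dv = exp(3*y) dy).
An antiderivative is F(y) = (9*y**3 - 9*y**2 + 6*y - 2)*exp(3*y)/27.
Then F(2) - F(0) = (46*exp(6)/27) - (-2/27) = 2/27 + 46*exp(6)/27.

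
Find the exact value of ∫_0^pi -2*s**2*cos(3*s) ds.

Integrate by parts twice (u = s^2, dv = -2*cos(3*s) ds).
An antiderivative is F(s) = -2*s**2*sin(3*s)/3 - 4*s*cos(3*s)/9 + 4*sin(3*s)/27.
Then F(pi) - F(0) = (4*pi/9) - (0) = 4*pi/9.

4*pi/9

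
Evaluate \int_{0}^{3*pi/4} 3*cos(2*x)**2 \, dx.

9*pi/8

Use the identity cos^2(2*x) = (1 + cos(4*x))/2.
An antiderivative is F(x) = 3*x/2 + 3*sin(4*x)/8.
Then F(3*pi/4) - F(0) = (9*pi/8) - (0) = 9*pi/8.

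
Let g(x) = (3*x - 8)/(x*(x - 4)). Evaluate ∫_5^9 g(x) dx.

log(81/5)

Factor the denominator: x**2 - 4*x = x(x - 4).
Partial fractions: (3*x - 8)/(x*(x - 4)) = 2/x + 1/(x - 4).
An antiderivative is F(x) = 2*log(x) + log(x - 4).
Then F(9) - F(5) = (log(5) + 4*log(3)) - (log(25)) = log(81/5).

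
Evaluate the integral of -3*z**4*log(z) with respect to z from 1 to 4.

3069/25 - 6144*log(2)/5

Integrate by parts once (u = ln z, dv = -3*z**4 dz).
An antiderivative is F(z) = -3*z**5*(5*log(z) - 1)/25.
Then F(4) - F(1) = (3072/25 - 6144*log(2)/5) - (3/25) = 3069/25 - 6144*log(2)/5.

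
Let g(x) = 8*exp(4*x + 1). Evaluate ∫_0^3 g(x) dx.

Let u = 4*x + 1, so du = 4 dx. When x = 0, u = 1; when x = 3, u = 13.
The integral becomes 2·∫ exp(u) du from 1 to 13, with antiderivative 2*exp(u).
Back in x: F(x) = 2*exp(4*x + 1).
Then F(3) - F(0) = (2*exp(13)) - (2*exp(1)) = -2*exp(1)*(1 - exp(12)).

-2*exp(1)*(1 - exp(12))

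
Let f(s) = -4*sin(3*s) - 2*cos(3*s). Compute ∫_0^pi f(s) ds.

An antiderivative is F(s) = -2*sin(3*s)/3 + 4*cos(3*s)/3.
Then F(pi) - F(0) = (-4/3) - (4/3) = -8/3.

-8/3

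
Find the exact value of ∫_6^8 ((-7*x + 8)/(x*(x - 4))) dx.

Factor the denominator: x**2 - 4*x = x(x - 4).
Partial fractions: (-7*x + 8)/(x*(x - 4)) = -2/x - 5/(x - 4).
An antiderivative is F(x) = -2*log(x) - 5*log(x - 4).
Then F(8) - F(6) = (-16*log(2)) - (-7*log(2) - 2*log(3)) = -9*log(2) + 2*log(3).

-9*log(2) + 2*log(3)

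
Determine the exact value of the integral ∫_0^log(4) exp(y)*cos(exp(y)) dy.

Let u = exp(y), so du = exp(y) dy. When y = 0, u = 1; when y = log(4), u = 4.
The integral becomes ∫ cos(u) du from 1 to 4, with antiderivative sin(u).
Back in y: F(y) = sin(exp(y)).
Then F(log(4)) - F(0) = (sin(4)) - (sin(1)) = -sin(1) + sin(4).

-sin(1) + sin(4)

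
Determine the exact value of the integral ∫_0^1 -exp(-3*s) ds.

An antiderivative is F(s) = exp(-3*s)/3.
Then F(1) - F(0) = (exp(-3)/3) - (1/3) = (1 - exp(3))*exp(-3)/3.

(1 - exp(3))*exp(-3)/3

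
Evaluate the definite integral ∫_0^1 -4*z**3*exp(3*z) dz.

Integrate by parts 3 times (u = z^3, dv = -4*exp(3*z) dz).
An antiderivative is F(z) = (-36*z**3 + 36*z**2 - 24*z + 8)*exp(3*z)/27.
Then F(1) - F(0) = (-16*exp(3)/27) - (8/27) = -16*exp(3)/27 - 8/27.

-16*exp(3)/27 - 8/27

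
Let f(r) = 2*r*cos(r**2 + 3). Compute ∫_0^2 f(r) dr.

-sin(3) + sin(7)

Let u = r**2 + 3, so du = 2*r dr. When r = 0, u = 3; when r = 2, u = 7.
The integral becomes ∫ cos(u) du from 3 to 7, with antiderivative sin(u).
Back in r: F(r) = sin(r**2 + 3).
Then F(2) - F(0) = (sin(7)) - (sin(3)) = -sin(3) + sin(7).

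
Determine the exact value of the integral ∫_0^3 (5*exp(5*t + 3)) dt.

-exp(3) + exp(18)

Let u = 5*t + 3, so du = 5 dt. When t = 0, u = 3; when t = 3, u = 18.
The integral becomes ∫ exp(u) du from 3 to 18, with antiderivative exp(u).
Back in t: F(t) = exp(5*t + 3).
Then F(3) - F(0) = (exp(18)) - (exp(3)) = -exp(3) + exp(18).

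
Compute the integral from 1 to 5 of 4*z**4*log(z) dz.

Integrate by parts once (u = ln z, dv = 4*z**4 dz).
An antiderivative is F(z) = 4*z**5*(5*log(z) - 1)/25.
Then F(5) - F(1) = (-500 + 2500*log(5)) - (-4/25) = -12496/25 + 2500*log(5).

-12496/25 + 2500*log(5)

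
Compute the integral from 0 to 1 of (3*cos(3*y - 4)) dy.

Let u = 3*y - 4, so du = 3 dy. When y = 0, u = -4; when y = 1, u = -1.
The integral becomes ∫ cos(u) du from -4 to -1, with antiderivative sin(u).
Back in y: F(y) = sin(3*y - 4).
Then F(1) - F(0) = (-sin(1)) - (-sin(4)) = -sin(1) + sin(4).

-sin(1) + sin(4)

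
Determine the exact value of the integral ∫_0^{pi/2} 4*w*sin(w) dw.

4

Integrate by parts once (u = w, dv = 4*sin(w) dw).
An antiderivative is F(w) = -4*w*cos(w) + 4*sin(w).
Then F(pi/2) - F(0) = (4) - (0) = 4.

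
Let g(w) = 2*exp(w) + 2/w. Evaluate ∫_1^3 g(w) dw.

-2*exp(1) + 2*log(3) + 2*exp(3)

An antiderivative is F(w) = 2*exp(w) + 2*log(w).
Then F(3) - F(1) = (2*log(3) + 2*exp(3)) - (2*exp(1)) = -2*exp(1) + 2*log(3) + 2*exp(3).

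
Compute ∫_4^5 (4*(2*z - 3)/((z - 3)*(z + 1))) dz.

Factor the denominator: z**2 - 2*z - 3 = (z + 1)(z - 3).
Partial fractions: 4*(2*z - 3)/((z - 3)*(z + 1)) = 5/(z + 1) + 3/(z - 3).
An antiderivative is F(z) = 3*log(z - 3) + 5*log(z + 1).
Then F(5) - F(4) = (5*log(3) + 8*log(2)) - (5*log(5)) = -5*log(5) + 5*log(3) + 8*log(2).

-5*log(5) + 5*log(3) + 8*log(2)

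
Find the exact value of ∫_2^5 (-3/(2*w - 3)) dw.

An antiderivative is F(w) = -3*log(2*w - 3)/2.
Then F(5) - F(2) = (-3*log(7)/2) - (0) = -3*log(7)/2.

-3*log(7)/2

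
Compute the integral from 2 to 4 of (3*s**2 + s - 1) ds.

By the power rule, an antiderivative is F(s) = s**3 + s**2/2 - s.
Then F(4) - F(2) = (68) - (8) = 60.

60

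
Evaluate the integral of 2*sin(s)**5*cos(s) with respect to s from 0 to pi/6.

1/192

Let u = sin(s), so du = cos(s) ds. When s = 0, u = 0; when s = pi/6, u = 1/2.
The integral becomes 2·∫ u**5 du from 0 to 1/2, with antiderivative u**6/3.
Back in s: F(s) = sin(s)**6/3.
Then F(pi/6) - F(0) = (1/192) - (0) = 1/192.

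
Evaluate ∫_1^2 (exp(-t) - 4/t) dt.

-4*log(2) - exp(-2) + exp(-1)

An antiderivative is F(t) = -4*log(t) - exp(-t).
Then F(2) - F(1) = (-4*log(2) - exp(-2)) - (-exp(-1)) = -4*log(2) - exp(-2) + exp(-1).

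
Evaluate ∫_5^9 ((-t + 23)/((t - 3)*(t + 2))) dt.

Factor the denominator: t**2 - t - 6 = (t + 2)(t - 3).
Partial fractions: (-t + 23)/((t - 3)*(t + 2)) = -5/(t + 2) + 4/(t - 3).
An antiderivative is F(t) = 4*log(t - 3) - 5*log(t + 2).
Then F(9) - F(5) = (-5*log(11) + 4*log(2) + 4*log(3)) - (-5*log(7) + 4*log(2)) = -5*log(11) + 4*log(3) + 5*log(7).

-5*log(11) + 4*log(3) + 5*log(7)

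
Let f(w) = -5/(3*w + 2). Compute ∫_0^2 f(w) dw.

-10*log(2)/3

An antiderivative is F(w) = -5*log(3*w + 2)/3.
Then F(2) - F(0) = (-log(32)) - (-5*log(2)/3) = -10*log(2)/3.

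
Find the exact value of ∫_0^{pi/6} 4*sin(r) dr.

4 - 2*sqrt(3)

An antiderivative is F(r) = -4*cos(r).
Then F(pi/6) - F(0) = (-2*sqrt(3)) - (-4) = 4 - 2*sqrt(3).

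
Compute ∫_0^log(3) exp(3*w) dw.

Let u = exp(w), so du = exp(w) dw. When w = 0, u = 1; when w = log(3), u = 3.
The integral becomes ∫ u**2 du from 1 to 3, with antiderivative u**3/3.
Back in w: F(w) = exp(3*w)/3.
Then F(log(3)) - F(0) = (9) - (1/3) = 26/3.

26/3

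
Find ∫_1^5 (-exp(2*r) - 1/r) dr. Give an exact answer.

An antiderivative is F(r) = -exp(2*r)/2 - log(r).
Then F(5) - F(1) = (-exp(10)/2 - log(5)) - (-exp(2)/2) = -exp(10)/2 - log(5) + exp(2)/2.

-exp(10)/2 - log(5) + exp(2)/2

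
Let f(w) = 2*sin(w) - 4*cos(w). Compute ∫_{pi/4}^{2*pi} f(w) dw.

-2 + 3*sqrt(2)

An antiderivative is F(w) = -4*sin(w) - 2*cos(w).
Then F(2*pi) - F(pi/4) = (-2) - (-3*sqrt(2)) = -2 + 3*sqrt(2).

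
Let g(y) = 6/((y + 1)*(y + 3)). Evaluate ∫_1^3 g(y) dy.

Factor the denominator: y**2 + 4*y + 3 = (y + 3)(y + 1).
Partial fractions: 6/((y + 1)*(y + 3)) = -3/(y + 3) + 3/(y + 1).
An antiderivative is F(y) = 3*log(y + 1) - 3*log(y + 3).
Then F(3) - F(1) = (log(8/27)) - (-log(8)) = log(64/27).

log(64/27)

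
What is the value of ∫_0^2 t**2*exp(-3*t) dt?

2/27 - 50*exp(-6)/27

Integrate by parts twice (u = t^2, dv = exp(-3*t) dt).
An antiderivative is F(t) = (-9*t**2 - 6*t - 2)*exp(-3*t)/27.
Then F(2) - F(0) = (-50*exp(-6)/27) - (-2/27) = 2/27 - 50*exp(-6)/27.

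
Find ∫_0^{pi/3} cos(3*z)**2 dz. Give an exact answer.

pi/6

Use the identity cos^2(3*z) = (1 + cos(6*z))/2.
An antiderivative is F(z) = z/2 + sin(6*z)/12.
Then F(pi/3) - F(0) = (pi/6) - (0) = pi/6.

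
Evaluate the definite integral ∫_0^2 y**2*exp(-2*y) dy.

Integrate by parts twice (u = y^2, dv = exp(-2*y) dy).
An antiderivative is F(y) = (-2*y**2 - 2*y - 1)*exp(-2*y)/4.
Then F(2) - F(0) = (-13*exp(-4)/4) - (-1/4) = (-13 + exp(4))*exp(-4)/4.

(-13 + exp(4))*exp(-4)/4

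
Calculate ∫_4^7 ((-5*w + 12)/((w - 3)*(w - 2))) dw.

-2*log(5) - 4*log(2)

Factor the denominator: w**2 - 5*w + 6 = (w - 2)(w - 3).
Partial fractions: (-5*w + 12)/((w - 3)*(w - 2)) = -2/(w - 2) - 3/(w - 3).
An antiderivative is F(w) = -3*log(w - 3) - 2*log(w - 2).
Then F(7) - F(4) = (-6*log(2) - 2*log(5)) - (-log(4)) = -2*log(5) - 4*log(2).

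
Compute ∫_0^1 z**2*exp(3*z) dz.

Integrate by parts twice (u = z^2, dv = exp(3*z) dz).
An antiderivative is F(z) = (9*z**2 - 6*z + 2)*exp(3*z)/27.
Then F(1) - F(0) = (5*exp(3)/27) - (2/27) = -2/27 + 5*exp(3)/27.

-2/27 + 5*exp(3)/27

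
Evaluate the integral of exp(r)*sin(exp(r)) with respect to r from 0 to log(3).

cos(1) - cos(3)

Let u = exp(r), so du = exp(r) dr. When r = 0, u = 1; when r = log(3), u = 3.
The integral becomes ∫ sin(u) du from 1 to 3, with antiderivative -cos(u).
Back in r: F(r) = -cos(exp(r)).
Then F(log(3)) - F(0) = (-cos(3)) - (-cos(1)) = cos(1) - cos(3).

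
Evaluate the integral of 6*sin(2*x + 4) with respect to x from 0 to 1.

Let u = 2*x + 4, so du = 2 dx. When x = 0, u = 4; when x = 1, u = 6.
The integral becomes 3·∫ sin(u) du from 4 to 6, with antiderivative -3*cos(u).
Back in x: F(x) = -3*cos(2*x + 4).
Then F(1) - F(0) = (-3*cos(6)) - (-3*cos(4)) = -3*cos(6) + 3*cos(4).

-3*cos(6) + 3*cos(4)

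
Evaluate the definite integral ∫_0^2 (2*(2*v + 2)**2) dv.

208/3

Let u = 2*v + 2, so du = 2 dv. When v = 0, u = 2; when v = 2, u = 6.
The integral becomes ∫ u**2 du from 2 to 6, with antiderivative u**3/3.
Back in v: F(v) = (2*v + 2)**3/3.
Then F(2) - F(0) = (72) - (8/3) = 208/3.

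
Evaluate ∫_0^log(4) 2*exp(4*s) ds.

255/2

Let u = exp(s), so du = exp(s) ds. When s = 0, u = 1; when s = log(4), u = 4.
The integral becomes 2·∫ u**3 du from 1 to 4, with antiderivative u**4/2.
Back in s: F(s) = exp(4*s)/2.
Then F(log(4)) - F(0) = (128) - (1/2) = 255/2.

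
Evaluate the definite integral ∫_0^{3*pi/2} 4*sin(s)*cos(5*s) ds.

2/3

Use the identity sin(s)cos(5*s) = [sin(6*s) + sin(-4*s)]/2.
An antiderivative is F(s) = cos(4*s)/2 - cos(6*s)/3.
Then F(3*pi/2) - F(0) = (5/6) - (1/6) = 2/3.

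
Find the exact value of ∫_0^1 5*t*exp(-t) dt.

5 - 10*exp(-1)

Integrate by parts once (u = t, dv = 5*exp(-t) dt).
An antiderivative is F(t) = (-5*t - 5)*exp(-t).
Then F(1) - F(0) = (-10*exp(-1)) - (-5) = 5 - 10*exp(-1).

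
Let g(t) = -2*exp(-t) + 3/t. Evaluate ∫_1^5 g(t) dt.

An antiderivative is F(t) = 3*log(t) + 2*exp(-t).
Then F(5) - F(1) = (2*exp(-5) + 3*log(5)) - (2*exp(-1)) = -2*exp(-1) + 2*exp(-5) + 3*log(5).

-2*exp(-1) + 2*exp(-5) + 3*log(5)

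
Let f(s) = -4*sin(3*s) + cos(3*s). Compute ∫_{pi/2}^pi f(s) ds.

-1

An antiderivative is F(s) = sin(3*s)/3 + 4*cos(3*s)/3.
Then F(pi) - F(pi/2) = (-4/3) - (-1/3) = -1.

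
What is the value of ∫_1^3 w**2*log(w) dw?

-26/9 + 9*log(3)

Integrate by parts once (u = ln w, dv = w**2 dw).
An antiderivative is F(w) = w**3*(3*log(w) - 1)/9.
Then F(3) - F(1) = (-3 + 9*log(3)) - (-1/9) = -26/9 + 9*log(3).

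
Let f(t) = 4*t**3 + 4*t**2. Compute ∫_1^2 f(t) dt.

By the power rule, an antiderivative is F(t) = t**4 + 4*t**3/3.
Then F(2) - F(1) = (80/3) - (7/3) = 73/3.

73/3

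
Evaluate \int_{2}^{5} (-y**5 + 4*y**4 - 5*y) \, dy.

By the power rule, an antiderivative is F(y) = -y**6/6 + 4*y**5/5 - 5*y**2/2.
Then F(5) - F(2) = (-500/3) - (74/15) = -858/5.

-858/5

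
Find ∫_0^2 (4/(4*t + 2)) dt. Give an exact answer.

log(5)

Let u = 4*t + 2, so du = 4 dt. When t = 0, u = 2; when t = 2, u = 10.
The integral becomes ∫ 1/u du from 2 to 10, with antiderivative log(u).
Back in t: F(t) = log(4*t + 2).
Then F(2) - F(0) = (log(10)) - (log(2)) = log(5).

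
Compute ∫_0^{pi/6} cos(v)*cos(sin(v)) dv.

Let u = sin(v), so du = cos(v) dv. When v = 0, u = 0; when v = pi/6, u = 1/2.
The integral becomes ∫ cos(u) du from 0 to 1/2, with antiderivative sin(u).
Back in v: F(v) = sin(sin(v)).
Then F(pi/6) - F(0) = (sin(1/2)) - (0) = sin(1/2).

sin(1/2)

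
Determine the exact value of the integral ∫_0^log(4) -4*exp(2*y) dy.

An antiderivative is F(y) = -2*exp(2*y).
Then F(log(4)) - F(0) = (-32) - (-2) = -30.

-30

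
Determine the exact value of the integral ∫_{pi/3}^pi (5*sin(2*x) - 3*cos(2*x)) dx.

-15/4 + 3*sqrt(3)/4

An antiderivative is F(x) = -3*sin(2*x)/2 - 5*cos(2*x)/2.
Then F(pi) - F(pi/3) = (-5/2) - (5/4 - 3*sqrt(3)/4) = -15/4 + 3*sqrt(3)/4.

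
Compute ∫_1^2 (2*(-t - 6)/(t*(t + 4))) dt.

Factor the denominator: t**2 + 4*t = (t + 4)t.
Partial fractions: 2*(-t - 6)/(t*(t + 4)) = 1/(t + 4) - 3/t.
An antiderivative is F(t) = -3*log(t) + log(t + 4).
Then F(2) - F(1) = (log(3/4)) - (log(5)) = log(3/20).

log(3/20)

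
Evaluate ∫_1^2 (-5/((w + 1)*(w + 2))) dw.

-10*log(3) + 15*log(2)

Factor the denominator: w**2 + 3*w + 2 = (w + 2)(w + 1).
Partial fractions: -5/((w + 1)*(w + 2)) = 5/(w + 2) - 5/(w + 1).
An antiderivative is F(w) = -5*log(w + 1) + 5*log(w + 2).
Then F(2) - F(1) = (-5*log(3) + 10*log(2)) - (-5*log(2) + 5*log(3)) = -10*log(3) + 15*log(2).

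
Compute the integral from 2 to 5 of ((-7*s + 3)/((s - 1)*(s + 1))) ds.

-9*log(2)

Factor the denominator: s**2 - 1 = (s + 1)(s - 1).
Partial fractions: (-7*s + 3)/((s - 1)*(s + 1)) = -5/(s + 1) - 2/(s - 1).
An antiderivative is F(s) = -2*log(s - 1) - 5*log(s + 1).
Then F(5) - F(2) = (-9*log(2) - 5*log(3)) - (-5*log(3)) = -9*log(2).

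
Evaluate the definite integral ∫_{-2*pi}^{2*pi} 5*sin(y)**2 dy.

10*pi

Use the identity sin^2(y) = (1 - cos(2*y))/2.
An antiderivative is F(y) = 5*y/2 - 5*sin(2*y)/4.
Then F(2*pi) - F(-2*pi) = (5*pi) - (-5*pi) = 10*pi.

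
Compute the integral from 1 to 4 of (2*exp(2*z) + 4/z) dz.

An antiderivative is F(z) = exp(2*z) + 4*log(z).
Then F(4) - F(1) = (8*log(2) + exp(8)) - (exp(2)) = -exp(2) + 8*log(2) + exp(8).

-exp(2) + 8*log(2) + exp(8)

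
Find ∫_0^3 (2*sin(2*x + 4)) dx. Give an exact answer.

Let u = 2*x + 4, so du = 2 dx. When x = 0, u = 4; when x = 3, u = 10.
The integral becomes ∫ sin(u) du from 4 to 10, with antiderivative -cos(u).
Back in x: F(x) = -cos(2*x + 4).
Then F(3) - F(0) = (-cos(10)) - (-cos(4)) = cos(4) - cos(10).

cos(4) - cos(10)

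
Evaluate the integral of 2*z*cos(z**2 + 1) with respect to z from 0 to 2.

sin(5) - sin(1)

Let u = z**2 + 1, so du = 2*z dz. When z = 0, u = 1; when z = 2, u = 5.
The integral becomes ∫ cos(u) du from 1 to 5, with antiderivative sin(u).
Back in z: F(z) = sin(z**2 + 1).
Then F(2) - F(0) = (sin(5)) - (sin(1)) = sin(5) - sin(1).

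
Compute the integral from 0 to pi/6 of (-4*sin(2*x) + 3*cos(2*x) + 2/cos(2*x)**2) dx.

An antiderivative is F(x) = 3*sin(2*x)/2 + 2*cos(2*x) + tan(2*x).
Then F(pi/6) - F(0) = (1 + 7*sqrt(3)/4) - (2) = -1 + 7*sqrt(3)/4.

-1 + 7*sqrt(3)/4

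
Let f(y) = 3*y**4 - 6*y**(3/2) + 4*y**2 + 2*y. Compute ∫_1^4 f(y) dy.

3192/5

By the power rule, an antiderivative is F(y) = -12*y**(5/2)/5 + 3*y**5/5 + 4*y**3/3 + y**2.
Then F(4) - F(1) = (9584/15) - (8/15) = 3192/5.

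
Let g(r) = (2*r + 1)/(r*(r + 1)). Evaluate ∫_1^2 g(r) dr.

Factor the denominator: r**2 + r = (r + 1)r.
Partial fractions: (2*r + 1)/(r*(r + 1)) = 1/(r + 1) + 1/r.
An antiderivative is F(r) = log(r) + log(r + 1).
Then F(2) - F(1) = (log(6)) - (log(2)) = log(3).

log(3)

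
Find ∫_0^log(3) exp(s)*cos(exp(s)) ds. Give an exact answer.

-sin(1) + sin(3)

Let u = exp(s), so du = exp(s) ds. When s = 0, u = 1; when s = log(3), u = 3.
The integral becomes ∫ cos(u) du from 1 to 3, with antiderivative sin(u).
Back in s: F(s) = sin(exp(s)).
Then F(log(3)) - F(0) = (sin(3)) - (sin(1)) = -sin(1) + sin(3).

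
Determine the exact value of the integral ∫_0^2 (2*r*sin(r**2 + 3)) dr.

Let u = r**2 + 3, so du = 2*r dr. When r = 0, u = 3; when r = 2, u = 7.
The integral becomes ∫ sin(u) du from 3 to 7, with antiderivative -cos(u).
Back in r: F(r) = -cos(r**2 + 3).
Then F(2) - F(0) = (-cos(7)) - (-cos(3)) = cos(3) - cos(7).

cos(3) - cos(7)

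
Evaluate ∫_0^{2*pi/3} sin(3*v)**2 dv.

Use the identity sin^2(3*v) = (1 - cos(6*v))/2.
An antiderivative is F(v) = v/2 - sin(6*v)/12.
Then F(2*pi/3) - F(0) = (pi/3) - (0) = pi/3.

pi/3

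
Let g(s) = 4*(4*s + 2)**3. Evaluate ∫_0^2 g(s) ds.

2496

Let u = 4*s + 2, so du = 4 ds. When s = 0, u = 2; when s = 2, u = 10.
The integral becomes ∫ u**3 du from 2 to 10, with antiderivative u**4/4.
Back in s: F(s) = (4*s + 2)**4/4.
Then F(2) - F(0) = (2500) - (4) = 2496.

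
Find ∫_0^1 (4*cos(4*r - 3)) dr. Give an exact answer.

Let u = 4*r - 3, so du = 4 dr. When r = 0, u = -3; when r = 1, u = 1.
The integral becomes ∫ cos(u) du from -3 to 1, with antiderivative sin(u).
Back in r: F(r) = sin(4*r - 3).
Then F(1) - F(0) = (sin(1)) - (-sin(3)) = sin(3) + sin(1).

sin(3) + sin(1)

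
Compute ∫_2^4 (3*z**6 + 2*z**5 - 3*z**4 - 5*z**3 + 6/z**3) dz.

By the power rule, an antiderivative is F(z) = 3*z**7/7 + z**6/3 - 3*z**5/5 - 5*z**4/4 - 3/z**2.
Then F(4) - F(2) = (12520133/1680) - (15221/420) = 4153083/560.

4153083/560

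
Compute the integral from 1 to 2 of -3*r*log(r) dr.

9/4 - log(64)

Integrate by parts once (u = ln r, dv = -3*r dr).
An antiderivative is F(r) = -3*r**2*(2*log(r) - 1)/4.
Then F(2) - F(1) = (3 - log(64)) - (3/4) = 9/4 - log(64).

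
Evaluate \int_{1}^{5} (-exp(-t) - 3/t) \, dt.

An antiderivative is F(t) = -3*log(t) + exp(-t).
Then F(5) - F(1) = (-3*log(5) + exp(-5)) - (exp(-1)) = -3*log(5) - exp(-1) + exp(-5).

-3*log(5) - exp(-1) + exp(-5)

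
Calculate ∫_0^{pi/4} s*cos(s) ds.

-1 + sqrt(2)*pi/8 + sqrt(2)/2

Integrate by parts once (u = s, dv = cos(s) ds).
An antiderivative is F(s) = s*sin(s) + cos(s).
Then F(pi/4) - F(0) = (sqrt(2)*(pi + 4)/8) - (1) = -1 + sqrt(2)*pi/8 + sqrt(2)/2.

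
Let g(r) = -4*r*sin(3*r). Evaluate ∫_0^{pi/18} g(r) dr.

-2/9 + sqrt(3)*pi/27

Integrate by parts once (u = r, dv = -4*sin(3*r) dr).
An antiderivative is F(r) = 4*r*cos(3*r)/3 - 4*sin(3*r)/9.
Then F(pi/18) - F(0) = (-2/9 + sqrt(3)*pi/27) - (0) = -2/9 + sqrt(3)*pi/27.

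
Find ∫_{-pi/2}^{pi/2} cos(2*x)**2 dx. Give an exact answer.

Use the identity cos^2(2*x) = (1 + cos(4*x))/2.
An antiderivative is F(x) = x/2 + sin(4*x)/8.
Then F(pi/2) - F(-pi/2) = (pi/4) - (-pi/4) = pi/2.

pi/2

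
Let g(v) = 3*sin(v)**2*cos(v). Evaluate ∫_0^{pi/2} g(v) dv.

1

Let u = sin(v), so du = cos(v) dv. When v = 0, u = 0; when v = pi/2, u = 1.
The integral becomes 3·∫ u**2 du from 0 to 1, with antiderivative u**3.
Back in v: F(v) = sin(v)**3.
Then F(pi/2) - F(0) = (1) - (0) = 1.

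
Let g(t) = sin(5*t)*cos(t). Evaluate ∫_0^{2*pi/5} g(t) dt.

Use the identity sin(5*t)cos(t) = [sin(6*t) + sin(4*t)]/2.
An antiderivative is F(t) = -cos(4*t)/8 - cos(6*t)/12.
Then F(2*pi/5) - F(0) = (5/96 - 5*sqrt(5)/96) - (-5/24) = 25/96 - 5*sqrt(5)/96.

25/96 - 5*sqrt(5)/96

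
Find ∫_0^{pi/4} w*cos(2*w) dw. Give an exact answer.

Integrate by parts once (u = w, dv = cos(2*w) dw).
An antiderivative is F(w) = w*sin(2*w)/2 + cos(2*w)/4.
Then F(pi/4) - F(0) = (pi/8) - (1/4) = -1/4 + pi/8.

-1/4 + pi/8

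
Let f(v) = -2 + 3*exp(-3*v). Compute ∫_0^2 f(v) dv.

An antiderivative is F(v) = -2*v - exp(-3*v).
Then F(2) - F(0) = (-4 - exp(-6)) - (-1) = -3 - exp(-6).

-3 - exp(-6)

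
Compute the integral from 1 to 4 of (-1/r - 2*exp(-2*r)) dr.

(-log(4**exp(8)) - exp(6) + 1)*exp(-8)

An antiderivative is F(r) = -log(r) + exp(-2*r).
Then F(4) - F(1) = ((1 - log(4**exp(8)))*exp(-8)) - (exp(-2)) = (-log(4**exp(8)) - exp(6) + 1)*exp(-8).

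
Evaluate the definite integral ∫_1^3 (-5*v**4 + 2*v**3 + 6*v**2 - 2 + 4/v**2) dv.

-454/3

By the power rule, an antiderivative is F(v) = -v**5 + v**4/2 + 2*v**3 - 2*v - 4/v.
Then F(3) - F(1) = (-935/6) - (-9/2) = -454/3.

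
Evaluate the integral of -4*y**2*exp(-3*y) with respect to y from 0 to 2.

Integrate by parts twice (u = y^2, dv = -4*exp(-3*y) dy).
An antiderivative is F(y) = (36*y**2 + 24*y + 8)*exp(-3*y)/27.
Then F(2) - F(0) = (200*exp(-6)/27) - (8/27) = -8/27 + 200*exp(-6)/27.

-8/27 + 200*exp(-6)/27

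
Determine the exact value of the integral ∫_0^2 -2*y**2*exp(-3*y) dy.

-4/27 + 100*exp(-6)/27

Integrate by parts twice (u = y^2, dv = -2*exp(-3*y) dy).
An antiderivative is F(y) = (18*y**2 + 12*y + 4)*exp(-3*y)/27.
Then F(2) - F(0) = (100*exp(-6)/27) - (4/27) = -4/27 + 100*exp(-6)/27.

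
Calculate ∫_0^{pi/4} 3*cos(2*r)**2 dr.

3*pi/8

Use the identity cos^2(2*r) = (1 + cos(4*r))/2.
An antiderivative is F(r) = 3*r/2 + 3*sin(4*r)/8.
Then F(pi/4) - F(0) = (3*pi/8) - (0) = 3*pi/8.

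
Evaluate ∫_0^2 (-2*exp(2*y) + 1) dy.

3 - exp(4)

An antiderivative is F(y) = -exp(2*y) + y.
Then F(2) - F(0) = (2 - exp(4)) - (-1) = 3 - exp(4).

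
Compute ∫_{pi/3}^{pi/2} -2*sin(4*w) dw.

An antiderivative is F(w) = cos(4*w)/2.
Then F(pi/2) - F(pi/3) = (1/2) - (-1/4) = 3/4.

3/4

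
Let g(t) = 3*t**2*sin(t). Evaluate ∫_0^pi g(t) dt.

-12 + 3*pi**2

Integrate by parts twice (u = t^2, dv = 3*sin(t) dt).
An antiderivative is F(t) = -3*t**2*cos(t) + 6*t*sin(t) + 6*cos(t).
Then F(pi) - F(0) = (-6 + 3*pi**2) - (6) = -12 + 3*pi**2.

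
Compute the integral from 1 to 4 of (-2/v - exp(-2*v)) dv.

An antiderivative is F(v) = -2*log(v) + exp(-2*v)/2.
Then F(4) - F(1) = (-4*log(2) + exp(-8)/2) - (exp(-2)/2) = (-8*exp(8)*log(2) - exp(6) + 1)*exp(-8)/2.

(-8*exp(8)*log(2) - exp(6) + 1)*exp(-8)/2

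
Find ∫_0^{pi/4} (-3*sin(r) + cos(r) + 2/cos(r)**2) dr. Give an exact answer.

An antiderivative is F(r) = sin(r) + 3*cos(r) + 2*tan(r).
Then F(pi/4) - F(0) = (2 + 2*sqrt(2)) - (3) = -1 + 2*sqrt(2).

-1 + 2*sqrt(2)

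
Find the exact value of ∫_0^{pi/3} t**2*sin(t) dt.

-1 - pi**2/18 + sqrt(3)*pi/3

Integrate by parts twice (u = t^2, dv = sin(t) dt).
An antiderivative is F(t) = -t**2*cos(t) + 2*t*sin(t) + 2*cos(t).
Then F(pi/3) - F(0) = (-pi**2/18 + 1 + sqrt(3)*pi/3) - (2) = -1 - pi**2/18 + sqrt(3)*pi/3.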